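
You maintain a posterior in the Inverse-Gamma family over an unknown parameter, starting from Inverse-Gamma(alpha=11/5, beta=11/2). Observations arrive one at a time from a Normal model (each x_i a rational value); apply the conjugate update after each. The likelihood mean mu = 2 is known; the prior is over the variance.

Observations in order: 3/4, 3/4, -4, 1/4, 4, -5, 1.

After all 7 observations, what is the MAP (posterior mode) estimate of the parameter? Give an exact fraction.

8575/1072

obs 1: x=3/4 → posterior Inverse-Gamma(27/10, 201/32)
obs 2: x=3/4 → posterior Inverse-Gamma(16/5, 113/16)
obs 3: x=-4 → posterior Inverse-Gamma(37/10, 401/16)
obs 4: x=1/4 → posterior Inverse-Gamma(21/5, 851/32)
obs 5: x=4 → posterior Inverse-Gamma(47/10, 915/32)
obs 6: x=-5 → posterior Inverse-Gamma(26/5, 1699/32)
obs 7: x=1 → posterior Inverse-Gamma(57/10, 1715/32)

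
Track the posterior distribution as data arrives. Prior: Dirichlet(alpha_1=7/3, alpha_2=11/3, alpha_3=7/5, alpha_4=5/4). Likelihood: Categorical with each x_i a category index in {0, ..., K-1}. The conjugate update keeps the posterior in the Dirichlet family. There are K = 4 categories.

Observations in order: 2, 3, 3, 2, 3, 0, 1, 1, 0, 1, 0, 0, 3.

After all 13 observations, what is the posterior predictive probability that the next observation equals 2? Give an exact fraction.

68/433

obs 1: x=2 → posterior Dirichlet(7/3, 11/3, 12/5, 5/4)
obs 2: x=3 → posterior Dirichlet(7/3, 11/3, 12/5, 9/4)
obs 3: x=3 → posterior Dirichlet(7/3, 11/3, 12/5, 13/4)
obs 4: x=2 → posterior Dirichlet(7/3, 11/3, 17/5, 13/4)
obs 5: x=3 → posterior Dirichlet(7/3, 11/3, 17/5, 17/4)
obs 6: x=0 → posterior Dirichlet(10/3, 11/3, 17/5, 17/4)
obs 7: x=1 → posterior Dirichlet(10/3, 14/3, 17/5, 17/4)
obs 8: x=1 → posterior Dirichlet(10/3, 17/3, 17/5, 17/4)
obs 9: x=0 → posterior Dirichlet(13/3, 17/3, 17/5, 17/4)
obs 10: x=1 → posterior Dirichlet(13/3, 20/3, 17/5, 17/4)
obs 11: x=0 → posterior Dirichlet(16/3, 20/3, 17/5, 17/4)
obs 12: x=0 → posterior Dirichlet(19/3, 20/3, 17/5, 17/4)
obs 13: x=3 → posterior Dirichlet(19/3, 20/3, 17/5, 21/4)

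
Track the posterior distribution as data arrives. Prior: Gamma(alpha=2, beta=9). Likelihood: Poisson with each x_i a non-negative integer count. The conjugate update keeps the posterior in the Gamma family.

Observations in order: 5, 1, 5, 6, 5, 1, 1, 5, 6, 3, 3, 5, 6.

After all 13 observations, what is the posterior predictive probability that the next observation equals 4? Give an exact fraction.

obs 1: x=5 → posterior Gamma(7, 10)
obs 2: x=1 → posterior Gamma(8, 11)
obs 3: x=5 → posterior Gamma(13, 12)
obs 4: x=6 → posterior Gamma(19, 13)
obs 5: x=5 → posterior Gamma(24, 14)
obs 6: x=1 → posterior Gamma(25, 15)
obs 7: x=1 → posterior Gamma(26, 16)
obs 8: x=5 → posterior Gamma(31, 17)
obs 9: x=6 → posterior Gamma(37, 18)
obs 10: x=3 → posterior Gamma(40, 19)
obs 11: x=3 → posterior Gamma(43, 20)
obs 12: x=5 → posterior Gamma(48, 21)
obs 13: x=6 → posterior Gamma(54, 22)

1223018016300967680459161562589694955013049180059133781568986573916318665277440/9554643535043261385597440709559242487174700394361818696238535747654314381717969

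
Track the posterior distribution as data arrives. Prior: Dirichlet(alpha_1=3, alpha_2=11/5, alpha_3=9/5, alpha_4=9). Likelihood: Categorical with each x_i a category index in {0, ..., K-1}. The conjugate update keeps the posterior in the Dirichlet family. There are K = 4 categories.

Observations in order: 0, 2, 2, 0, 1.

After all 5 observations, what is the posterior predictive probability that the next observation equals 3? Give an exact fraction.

3/7

obs 1: x=0 → posterior Dirichlet(4, 11/5, 9/5, 9)
obs 2: x=2 → posterior Dirichlet(4, 11/5, 14/5, 9)
obs 3: x=2 → posterior Dirichlet(4, 11/5, 19/5, 9)
obs 4: x=0 → posterior Dirichlet(5, 11/5, 19/5, 9)
obs 5: x=1 → posterior Dirichlet(5, 16/5, 19/5, 9)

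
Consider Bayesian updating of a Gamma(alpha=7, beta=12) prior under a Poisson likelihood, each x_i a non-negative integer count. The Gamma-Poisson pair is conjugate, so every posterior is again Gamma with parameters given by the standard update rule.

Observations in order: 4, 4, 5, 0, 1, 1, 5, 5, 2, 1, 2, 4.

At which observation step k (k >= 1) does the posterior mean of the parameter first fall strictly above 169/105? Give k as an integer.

obs 1: x=4 → posterior Gamma(11, 13)
obs 2: x=4 → posterior Gamma(15, 14)
obs 3: x=5 → posterior Gamma(20, 15)
obs 4: x=0 → posterior Gamma(20, 16)
obs 5: x=1 → posterior Gamma(21, 17)
obs 6: x=1 → posterior Gamma(22, 18)
obs 7: x=5 → posterior Gamma(27, 19)
obs 8: x=5 → posterior Gamma(32, 20)
obs 9: x=2 → posterior Gamma(34, 21)
obs 10: x=1 → posterior Gamma(35, 22)
obs 11: x=2 → posterior Gamma(37, 23)
obs 12: x=4 → posterior Gamma(41, 24)

k = 9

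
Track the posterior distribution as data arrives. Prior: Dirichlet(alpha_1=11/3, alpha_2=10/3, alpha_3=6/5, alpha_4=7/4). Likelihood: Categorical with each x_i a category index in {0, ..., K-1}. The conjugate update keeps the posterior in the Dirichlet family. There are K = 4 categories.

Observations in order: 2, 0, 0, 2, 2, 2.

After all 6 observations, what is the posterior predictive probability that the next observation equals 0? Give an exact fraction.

obs 1: x=2 → posterior Dirichlet(11/3, 10/3, 11/5, 7/4)
obs 2: x=0 → posterior Dirichlet(14/3, 10/3, 11/5, 7/4)
obs 3: x=0 → posterior Dirichlet(17/3, 10/3, 11/5, 7/4)
obs 4: x=2 → posterior Dirichlet(17/3, 10/3, 16/5, 7/4)
obs 5: x=2 → posterior Dirichlet(17/3, 10/3, 21/5, 7/4)
obs 6: x=2 → posterior Dirichlet(17/3, 10/3, 26/5, 7/4)

340/957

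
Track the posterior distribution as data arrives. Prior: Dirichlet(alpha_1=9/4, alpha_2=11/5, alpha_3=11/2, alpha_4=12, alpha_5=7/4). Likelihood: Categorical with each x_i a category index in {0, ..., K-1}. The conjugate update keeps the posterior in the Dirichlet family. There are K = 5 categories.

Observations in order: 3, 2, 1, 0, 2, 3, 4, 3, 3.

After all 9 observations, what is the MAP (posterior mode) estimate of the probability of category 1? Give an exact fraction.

22/277

obs 1: x=3 → posterior Dirichlet(9/4, 11/5, 11/2, 13, 7/4)
obs 2: x=2 → posterior Dirichlet(9/4, 11/5, 13/2, 13, 7/4)
obs 3: x=1 → posterior Dirichlet(9/4, 16/5, 13/2, 13, 7/4)
obs 4: x=0 → posterior Dirichlet(13/4, 16/5, 13/2, 13, 7/4)
obs 5: x=2 → posterior Dirichlet(13/4, 16/5, 15/2, 13, 7/4)
obs 6: x=3 → posterior Dirichlet(13/4, 16/5, 15/2, 14, 7/4)
obs 7: x=4 → posterior Dirichlet(13/4, 16/5, 15/2, 14, 11/4)
obs 8: x=3 → posterior Dirichlet(13/4, 16/5, 15/2, 15, 11/4)
obs 9: x=3 → posterior Dirichlet(13/4, 16/5, 15/2, 16, 11/4)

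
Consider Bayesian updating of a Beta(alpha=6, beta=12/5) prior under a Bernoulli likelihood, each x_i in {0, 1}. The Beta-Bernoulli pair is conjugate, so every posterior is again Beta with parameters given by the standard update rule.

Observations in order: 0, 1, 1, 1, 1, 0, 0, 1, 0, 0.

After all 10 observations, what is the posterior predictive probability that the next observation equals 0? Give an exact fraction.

37/92

obs 1: x=0 → posterior Beta(6, 17/5)
obs 2: x=1 → posterior Beta(7, 17/5)
obs 3: x=1 → posterior Beta(8, 17/5)
obs 4: x=1 → posterior Beta(9, 17/5)
obs 5: x=1 → posterior Beta(10, 17/5)
obs 6: x=0 → posterior Beta(10, 22/5)
obs 7: x=0 → posterior Beta(10, 27/5)
obs 8: x=1 → posterior Beta(11, 27/5)
obs 9: x=0 → posterior Beta(11, 32/5)
obs 10: x=0 → posterior Beta(11, 37/5)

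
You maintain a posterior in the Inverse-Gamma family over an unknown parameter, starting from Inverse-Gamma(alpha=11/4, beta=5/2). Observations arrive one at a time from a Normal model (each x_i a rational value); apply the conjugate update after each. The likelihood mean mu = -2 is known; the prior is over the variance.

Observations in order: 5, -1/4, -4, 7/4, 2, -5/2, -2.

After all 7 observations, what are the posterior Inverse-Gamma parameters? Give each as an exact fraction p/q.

obs 1: x=5 → posterior Inverse-Gamma(13/4, 27)
obs 2: x=-1/4 → posterior Inverse-Gamma(15/4, 913/32)
obs 3: x=-4 → posterior Inverse-Gamma(17/4, 977/32)
obs 4: x=7/4 → posterior Inverse-Gamma(19/4, 601/16)
obs 5: x=2 → posterior Inverse-Gamma(21/4, 729/16)
obs 6: x=-5/2 → posterior Inverse-Gamma(23/4, 731/16)
obs 7: x=-2 → posterior Inverse-Gamma(25/4, 731/16)

alpha=25/4, beta=731/16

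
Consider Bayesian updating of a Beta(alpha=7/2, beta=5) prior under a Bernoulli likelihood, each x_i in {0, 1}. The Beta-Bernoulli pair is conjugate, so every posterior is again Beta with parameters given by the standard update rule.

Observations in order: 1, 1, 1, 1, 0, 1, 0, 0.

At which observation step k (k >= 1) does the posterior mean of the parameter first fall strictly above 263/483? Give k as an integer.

k = 3

obs 1: x=1 → posterior Beta(9/2, 5)
obs 2: x=1 → posterior Beta(11/2, 5)
obs 3: x=1 → posterior Beta(13/2, 5)
obs 4: x=1 → posterior Beta(15/2, 5)
obs 5: x=0 → posterior Beta(15/2, 6)
obs 6: x=1 → posterior Beta(17/2, 6)
obs 7: x=0 → posterior Beta(17/2, 7)
obs 8: x=0 → posterior Beta(17/2, 8)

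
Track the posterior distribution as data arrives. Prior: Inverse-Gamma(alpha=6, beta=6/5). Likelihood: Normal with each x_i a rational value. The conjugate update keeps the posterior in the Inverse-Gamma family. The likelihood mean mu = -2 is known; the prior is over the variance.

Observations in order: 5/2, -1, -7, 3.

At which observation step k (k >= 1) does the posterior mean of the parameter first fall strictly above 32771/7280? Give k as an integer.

obs 1: x=5/2 → posterior Inverse-Gamma(13/2, 453/40)
obs 2: x=-1 → posterior Inverse-Gamma(7, 473/40)
obs 3: x=-7 → posterior Inverse-Gamma(15/2, 973/40)
obs 4: x=3 → posterior Inverse-Gamma(8, 1473/40)

k = 4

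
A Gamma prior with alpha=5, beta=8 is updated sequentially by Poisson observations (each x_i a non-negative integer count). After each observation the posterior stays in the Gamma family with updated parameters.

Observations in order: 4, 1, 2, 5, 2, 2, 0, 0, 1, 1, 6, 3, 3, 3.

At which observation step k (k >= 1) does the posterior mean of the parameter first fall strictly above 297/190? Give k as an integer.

k = 12

obs 1: x=4 → posterior Gamma(9, 9)
obs 2: x=1 → posterior Gamma(10, 10)
obs 3: x=2 → posterior Gamma(12, 11)
obs 4: x=5 → posterior Gamma(17, 12)
obs 5: x=2 → posterior Gamma(19, 13)
obs 6: x=2 → posterior Gamma(21, 14)
obs 7: x=0 → posterior Gamma(21, 15)
obs 8: x=0 → posterior Gamma(21, 16)
obs 9: x=1 → posterior Gamma(22, 17)
obs 10: x=1 → posterior Gamma(23, 18)
obs 11: x=6 → posterior Gamma(29, 19)
obs 12: x=3 → posterior Gamma(32, 20)
obs 13: x=3 → posterior Gamma(35, 21)
obs 14: x=3 → posterior Gamma(38, 22)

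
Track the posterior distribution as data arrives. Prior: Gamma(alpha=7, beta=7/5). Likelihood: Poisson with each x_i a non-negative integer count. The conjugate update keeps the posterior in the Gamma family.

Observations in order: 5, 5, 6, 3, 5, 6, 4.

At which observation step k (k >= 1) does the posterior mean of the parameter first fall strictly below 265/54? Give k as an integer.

obs 1: x=5 → posterior Gamma(12, 12/5)
obs 2: x=5 → posterior Gamma(17, 17/5)
obs 3: x=6 → posterior Gamma(23, 22/5)
obs 4: x=3 → posterior Gamma(26, 27/5)
obs 5: x=5 → posterior Gamma(31, 32/5)
obs 6: x=6 → posterior Gamma(37, 37/5)
obs 7: x=4 → posterior Gamma(41, 42/5)

k = 4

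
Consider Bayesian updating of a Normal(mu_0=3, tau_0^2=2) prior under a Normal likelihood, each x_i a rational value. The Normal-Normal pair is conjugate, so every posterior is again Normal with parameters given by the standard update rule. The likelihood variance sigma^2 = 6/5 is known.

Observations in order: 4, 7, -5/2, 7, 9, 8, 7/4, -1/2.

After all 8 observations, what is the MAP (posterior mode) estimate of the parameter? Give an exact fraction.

obs 1: x=4 → posterior Normal(29/8, 3/4)
obs 2: x=7 → posterior Normal(64/13, 6/13)
obs 3: x=-5/2 → posterior Normal(103/36, 1/3)
obs 4: x=7 → posterior Normal(173/46, 6/23)
obs 5: x=9 → posterior Normal(263/56, 3/14)
obs 6: x=8 → posterior Normal(343/66, 2/11)
obs 7: x=7/4 → posterior Normal(721/152, 3/19)
obs 8: x=-1/2 → posterior Normal(711/172, 6/43)

711/172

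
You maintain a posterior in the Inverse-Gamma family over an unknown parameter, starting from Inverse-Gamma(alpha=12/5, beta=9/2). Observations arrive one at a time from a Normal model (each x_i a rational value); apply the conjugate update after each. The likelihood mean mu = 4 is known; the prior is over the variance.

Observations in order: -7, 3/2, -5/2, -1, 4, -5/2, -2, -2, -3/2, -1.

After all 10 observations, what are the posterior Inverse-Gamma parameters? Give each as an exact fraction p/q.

obs 1: x=-7 → posterior Inverse-Gamma(29/10, 65)
obs 2: x=3/2 → posterior Inverse-Gamma(17/5, 545/8)
obs 3: x=-5/2 → posterior Inverse-Gamma(39/10, 357/4)
obs 4: x=-1 → posterior Inverse-Gamma(22/5, 407/4)
obs 5: x=4 → posterior Inverse-Gamma(49/10, 407/4)
obs 6: x=-5/2 → posterior Inverse-Gamma(27/5, 983/8)
obs 7: x=-2 → posterior Inverse-Gamma(59/10, 1127/8)
obs 8: x=-2 → posterior Inverse-Gamma(32/5, 1271/8)
obs 9: x=-3/2 → posterior Inverse-Gamma(69/10, 174)
obs 10: x=-1 → posterior Inverse-Gamma(37/5, 373/2)

alpha=37/5, beta=373/2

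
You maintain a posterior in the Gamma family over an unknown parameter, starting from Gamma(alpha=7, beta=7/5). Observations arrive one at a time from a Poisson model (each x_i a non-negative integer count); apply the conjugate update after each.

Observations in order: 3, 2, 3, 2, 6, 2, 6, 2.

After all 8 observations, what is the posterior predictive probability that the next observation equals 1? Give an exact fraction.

obs 1: x=3 → posterior Gamma(10, 12/5)
obs 2: x=2 → posterior Gamma(12, 17/5)
obs 3: x=3 → posterior Gamma(15, 22/5)
obs 4: x=2 → posterior Gamma(17, 27/5)
obs 5: x=6 → posterior Gamma(23, 32/5)
obs 6: x=2 → posterior Gamma(25, 37/5)
obs 7: x=6 → posterior Gamma(31, 42/5)
obs 8: x=2 → posterior Gamma(33, 47/5)

2492948208788289159993264949518714595782668892270995450955/22085827895139816776239946565283164870185114992726805315584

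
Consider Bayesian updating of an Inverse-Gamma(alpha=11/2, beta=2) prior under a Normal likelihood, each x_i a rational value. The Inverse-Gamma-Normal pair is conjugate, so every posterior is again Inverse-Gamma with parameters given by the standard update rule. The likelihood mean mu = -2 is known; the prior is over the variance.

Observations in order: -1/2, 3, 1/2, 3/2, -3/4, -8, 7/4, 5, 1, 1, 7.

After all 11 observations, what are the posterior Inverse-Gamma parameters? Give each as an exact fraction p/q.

obs 1: x=-1/2 → posterior Inverse-Gamma(6, 25/8)
obs 2: x=3 → posterior Inverse-Gamma(13/2, 125/8)
obs 3: x=1/2 → posterior Inverse-Gamma(7, 75/4)
obs 4: x=3/2 → posterior Inverse-Gamma(15/2, 199/8)
obs 5: x=-3/4 → posterior Inverse-Gamma(8, 821/32)
obs 6: x=-8 → posterior Inverse-Gamma(17/2, 1397/32)
obs 7: x=7/4 → posterior Inverse-Gamma(9, 811/16)
obs 8: x=5 → posterior Inverse-Gamma(19/2, 1203/16)
obs 9: x=1 → posterior Inverse-Gamma(10, 1275/16)
obs 10: x=1 → posterior Inverse-Gamma(21/2, 1347/16)
obs 11: x=7 → posterior Inverse-Gamma(11, 1995/16)

alpha=11, beta=1995/16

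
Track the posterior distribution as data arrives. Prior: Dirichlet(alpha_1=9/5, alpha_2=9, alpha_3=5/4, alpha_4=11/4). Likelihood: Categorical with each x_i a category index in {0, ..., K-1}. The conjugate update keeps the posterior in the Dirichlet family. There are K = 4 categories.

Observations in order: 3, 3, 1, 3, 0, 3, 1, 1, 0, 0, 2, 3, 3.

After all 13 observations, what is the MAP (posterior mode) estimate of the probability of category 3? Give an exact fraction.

155/476

obs 1: x=3 → posterior Dirichlet(9/5, 9, 5/4, 15/4)
obs 2: x=3 → posterior Dirichlet(9/5, 9, 5/4, 19/4)
obs 3: x=1 → posterior Dirichlet(9/5, 10, 5/4, 19/4)
obs 4: x=3 → posterior Dirichlet(9/5, 10, 5/4, 23/4)
obs 5: x=0 → posterior Dirichlet(14/5, 10, 5/4, 23/4)
obs 6: x=3 → posterior Dirichlet(14/5, 10, 5/4, 27/4)
obs 7: x=1 → posterior Dirichlet(14/5, 11, 5/4, 27/4)
obs 8: x=1 → posterior Dirichlet(14/5, 12, 5/4, 27/4)
obs 9: x=0 → posterior Dirichlet(19/5, 12, 5/4, 27/4)
obs 10: x=0 → posterior Dirichlet(24/5, 12, 5/4, 27/4)
obs 11: x=2 → posterior Dirichlet(24/5, 12, 9/4, 27/4)
obs 12: x=3 → posterior Dirichlet(24/5, 12, 9/4, 31/4)
obs 13: x=3 → posterior Dirichlet(24/5, 12, 9/4, 35/4)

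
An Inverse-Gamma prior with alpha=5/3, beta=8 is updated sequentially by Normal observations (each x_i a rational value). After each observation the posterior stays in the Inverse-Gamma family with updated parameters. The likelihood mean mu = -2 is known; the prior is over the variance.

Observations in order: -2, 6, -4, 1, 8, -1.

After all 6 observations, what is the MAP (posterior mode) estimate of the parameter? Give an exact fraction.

291/17

obs 1: x=-2 → posterior Inverse-Gamma(13/6, 8)
obs 2: x=6 → posterior Inverse-Gamma(8/3, 40)
obs 3: x=-4 → posterior Inverse-Gamma(19/6, 42)
obs 4: x=1 → posterior Inverse-Gamma(11/3, 93/2)
obs 5: x=8 → posterior Inverse-Gamma(25/6, 193/2)
obs 6: x=-1 → posterior Inverse-Gamma(14/3, 97)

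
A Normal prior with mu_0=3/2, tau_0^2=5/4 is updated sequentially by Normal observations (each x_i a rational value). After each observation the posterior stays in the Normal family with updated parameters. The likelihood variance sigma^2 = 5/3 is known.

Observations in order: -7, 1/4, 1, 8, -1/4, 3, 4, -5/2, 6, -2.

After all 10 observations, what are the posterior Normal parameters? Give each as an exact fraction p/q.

obs 1: x=-7 → posterior Normal(-15/7, 5/7)
obs 2: x=1/4 → posterior Normal(-57/40, 1/2)
obs 3: x=1 → posterior Normal(-45/52, 5/13)
obs 4: x=8 → posterior Normal(51/64, 5/16)
obs 5: x=-1/4 → posterior Normal(12/19, 5/19)
obs 6: x=3 → posterior Normal(21/22, 5/22)
obs 7: x=4 → posterior Normal(33/25, 1/5)
obs 8: x=-5/2 → posterior Normal(51/56, 5/28)
obs 9: x=6 → posterior Normal(87/62, 5/31)
obs 10: x=-2 → posterior Normal(75/68, 5/34)

mu_0=75/68, tau_0^2=5/34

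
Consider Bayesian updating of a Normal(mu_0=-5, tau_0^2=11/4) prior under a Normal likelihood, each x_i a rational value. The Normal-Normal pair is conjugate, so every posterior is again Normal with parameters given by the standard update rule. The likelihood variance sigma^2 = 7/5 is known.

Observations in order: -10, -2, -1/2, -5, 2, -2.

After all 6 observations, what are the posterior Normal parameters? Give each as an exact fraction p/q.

mu_0=-2205/716, tau_0^2=77/358

obs 1: x=-10 → posterior Normal(-690/83, 77/83)
obs 2: x=-2 → posterior Normal(-400/69, 77/138)
obs 3: x=-1/2 → posterior Normal(-1655/386, 77/193)
obs 4: x=-5 → posterior Normal(-2205/496, 77/248)
obs 5: x=2 → posterior Normal(-1985/606, 77/303)
obs 6: x=-2 → posterior Normal(-2205/716, 77/358)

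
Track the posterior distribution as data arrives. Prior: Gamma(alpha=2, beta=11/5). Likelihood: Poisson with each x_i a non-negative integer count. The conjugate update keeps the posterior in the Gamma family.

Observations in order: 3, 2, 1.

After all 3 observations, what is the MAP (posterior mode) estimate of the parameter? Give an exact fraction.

obs 1: x=3 → posterior Gamma(5, 16/5)
obs 2: x=2 → posterior Gamma(7, 21/5)
obs 3: x=1 → posterior Gamma(8, 26/5)

35/26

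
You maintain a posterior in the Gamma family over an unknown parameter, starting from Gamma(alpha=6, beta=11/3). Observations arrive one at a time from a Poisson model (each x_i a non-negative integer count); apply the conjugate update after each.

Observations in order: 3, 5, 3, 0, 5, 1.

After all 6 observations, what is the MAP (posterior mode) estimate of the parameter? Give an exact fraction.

obs 1: x=3 → posterior Gamma(9, 14/3)
obs 2: x=5 → posterior Gamma(14, 17/3)
obs 3: x=3 → posterior Gamma(17, 20/3)
obs 4: x=0 → posterior Gamma(17, 23/3)
obs 5: x=5 → posterior Gamma(22, 26/3)
obs 6: x=1 → posterior Gamma(23, 29/3)

66/29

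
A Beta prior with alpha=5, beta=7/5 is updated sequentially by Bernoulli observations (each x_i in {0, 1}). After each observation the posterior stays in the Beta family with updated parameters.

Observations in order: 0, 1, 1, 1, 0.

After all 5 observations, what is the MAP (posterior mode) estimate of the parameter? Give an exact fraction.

obs 1: x=0 → posterior Beta(5, 12/5)
obs 2: x=1 → posterior Beta(6, 12/5)
obs 3: x=1 → posterior Beta(7, 12/5)
obs 4: x=1 → posterior Beta(8, 12/5)
obs 5: x=0 → posterior Beta(8, 17/5)

35/47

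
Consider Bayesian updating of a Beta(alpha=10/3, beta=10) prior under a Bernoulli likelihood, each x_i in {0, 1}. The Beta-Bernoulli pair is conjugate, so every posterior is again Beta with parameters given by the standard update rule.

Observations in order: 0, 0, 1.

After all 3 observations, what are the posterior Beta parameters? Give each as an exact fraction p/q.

alpha=13/3, beta=12

obs 1: x=0 → posterior Beta(10/3, 11)
obs 2: x=0 → posterior Beta(10/3, 12)
obs 3: x=1 → posterior Beta(13/3, 12)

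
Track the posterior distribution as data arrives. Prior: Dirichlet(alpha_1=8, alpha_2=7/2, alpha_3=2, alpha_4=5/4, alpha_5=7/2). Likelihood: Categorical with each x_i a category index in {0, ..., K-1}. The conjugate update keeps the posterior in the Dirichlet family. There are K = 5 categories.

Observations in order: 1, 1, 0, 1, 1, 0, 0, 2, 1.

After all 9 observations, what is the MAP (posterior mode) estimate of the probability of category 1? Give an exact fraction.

30/89

obs 1: x=1 → posterior Dirichlet(8, 9/2, 2, 5/4, 7/2)
obs 2: x=1 → posterior Dirichlet(8, 11/2, 2, 5/4, 7/2)
obs 3: x=0 → posterior Dirichlet(9, 11/2, 2, 5/4, 7/2)
obs 4: x=1 → posterior Dirichlet(9, 13/2, 2, 5/4, 7/2)
obs 5: x=1 → posterior Dirichlet(9, 15/2, 2, 5/4, 7/2)
obs 6: x=0 → posterior Dirichlet(10, 15/2, 2, 5/4, 7/2)
obs 7: x=0 → posterior Dirichlet(11, 15/2, 2, 5/4, 7/2)
obs 8: x=2 → posterior Dirichlet(11, 15/2, 3, 5/4, 7/2)
obs 9: x=1 → posterior Dirichlet(11, 17/2, 3, 5/4, 7/2)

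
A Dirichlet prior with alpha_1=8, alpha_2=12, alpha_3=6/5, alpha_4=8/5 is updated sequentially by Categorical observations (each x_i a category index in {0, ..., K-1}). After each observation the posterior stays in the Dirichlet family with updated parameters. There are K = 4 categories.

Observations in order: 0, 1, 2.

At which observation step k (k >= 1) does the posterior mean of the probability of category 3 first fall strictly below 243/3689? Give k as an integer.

obs 1: x=0 → posterior Dirichlet(9, 12, 6/5, 8/5)
obs 2: x=1 → posterior Dirichlet(9, 13, 6/5, 8/5)
obs 3: x=2 → posterior Dirichlet(9, 13, 11/5, 8/5)

k = 2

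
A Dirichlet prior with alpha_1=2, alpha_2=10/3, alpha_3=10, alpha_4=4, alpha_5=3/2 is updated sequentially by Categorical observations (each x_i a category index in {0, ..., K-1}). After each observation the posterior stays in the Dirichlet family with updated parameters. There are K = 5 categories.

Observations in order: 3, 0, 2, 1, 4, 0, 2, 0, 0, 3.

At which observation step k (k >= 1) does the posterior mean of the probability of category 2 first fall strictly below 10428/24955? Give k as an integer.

obs 1: x=3 → posterior Dirichlet(2, 10/3, 10, 5, 3/2)
obs 2: x=0 → posterior Dirichlet(3, 10/3, 10, 5, 3/2)
obs 3: x=2 → posterior Dirichlet(3, 10/3, 11, 5, 3/2)
obs 4: x=1 → posterior Dirichlet(3, 13/3, 11, 5, 3/2)
obs 5: x=4 → posterior Dirichlet(3, 13/3, 11, 5, 5/2)
obs 6: x=0 → posterior Dirichlet(4, 13/3, 11, 5, 5/2)
obs 7: x=2 → posterior Dirichlet(4, 13/3, 12, 5, 5/2)
obs 8: x=0 → posterior Dirichlet(5, 13/3, 12, 5, 5/2)
obs 9: x=0 → posterior Dirichlet(6, 13/3, 12, 5, 5/2)
obs 10: x=3 → posterior Dirichlet(6, 13/3, 12, 6, 5/2)

k = 6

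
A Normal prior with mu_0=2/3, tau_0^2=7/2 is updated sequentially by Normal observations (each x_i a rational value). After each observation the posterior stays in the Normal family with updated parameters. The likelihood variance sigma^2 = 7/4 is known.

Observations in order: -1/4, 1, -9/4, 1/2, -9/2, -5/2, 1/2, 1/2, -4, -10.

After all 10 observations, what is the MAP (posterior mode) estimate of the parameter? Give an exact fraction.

-124/63

obs 1: x=-1/4 → posterior Normal(1/18, 7/6)
obs 2: x=1 → posterior Normal(13/30, 7/10)
obs 3: x=-9/4 → posterior Normal(-1/3, 1/2)
obs 4: x=1/2 → posterior Normal(-4/27, 7/18)
obs 5: x=-9/2 → posterior Normal(-31/33, 7/22)
obs 6: x=-5/2 → posterior Normal(-46/39, 7/26)
obs 7: x=1/2 → posterior Normal(-43/45, 7/30)
obs 8: x=1/2 → posterior Normal(-40/51, 7/34)
obs 9: x=-4 → posterior Normal(-64/57, 7/38)
obs 10: x=-10 → posterior Normal(-124/63, 1/6)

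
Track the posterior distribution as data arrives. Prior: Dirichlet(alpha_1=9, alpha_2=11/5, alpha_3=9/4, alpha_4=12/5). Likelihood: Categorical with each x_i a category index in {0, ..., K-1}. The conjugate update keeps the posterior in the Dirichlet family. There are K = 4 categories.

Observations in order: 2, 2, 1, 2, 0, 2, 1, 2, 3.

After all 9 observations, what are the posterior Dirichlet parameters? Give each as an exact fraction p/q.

alpha_1=10, alpha_2=21/5, alpha_3=29/4, alpha_4=17/5

obs 1: x=2 → posterior Dirichlet(9, 11/5, 13/4, 12/5)
obs 2: x=2 → posterior Dirichlet(9, 11/5, 17/4, 12/5)
obs 3: x=1 → posterior Dirichlet(9, 16/5, 17/4, 12/5)
obs 4: x=2 → posterior Dirichlet(9, 16/5, 21/4, 12/5)
obs 5: x=0 → posterior Dirichlet(10, 16/5, 21/4, 12/5)
obs 6: x=2 → posterior Dirichlet(10, 16/5, 25/4, 12/5)
obs 7: x=1 → posterior Dirichlet(10, 21/5, 25/4, 12/5)
obs 8: x=2 → posterior Dirichlet(10, 21/5, 29/4, 12/5)
obs 9: x=3 → posterior Dirichlet(10, 21/5, 29/4, 17/5)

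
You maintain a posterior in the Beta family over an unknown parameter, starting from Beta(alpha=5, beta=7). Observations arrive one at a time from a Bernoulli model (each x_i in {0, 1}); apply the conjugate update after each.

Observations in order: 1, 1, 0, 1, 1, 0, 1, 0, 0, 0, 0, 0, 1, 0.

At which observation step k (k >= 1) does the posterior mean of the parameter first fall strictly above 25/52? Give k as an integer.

obs 1: x=1 → posterior Beta(6, 7)
obs 2: x=1 → posterior Beta(7, 7)
obs 3: x=0 → posterior Beta(7, 8)
obs 4: x=1 → posterior Beta(8, 8)
obs 5: x=1 → posterior Beta(9, 8)
obs 6: x=0 → posterior Beta(9, 9)
obs 7: x=1 → posterior Beta(10, 9)
obs 8: x=0 → posterior Beta(10, 10)
obs 9: x=0 → posterior Beta(10, 11)
obs 10: x=0 → posterior Beta(10, 12)
obs 11: x=0 → posterior Beta(10, 13)
obs 12: x=0 → posterior Beta(10, 14)
obs 13: x=1 → posterior Beta(11, 14)
obs 14: x=0 → posterior Beta(11, 15)

k = 2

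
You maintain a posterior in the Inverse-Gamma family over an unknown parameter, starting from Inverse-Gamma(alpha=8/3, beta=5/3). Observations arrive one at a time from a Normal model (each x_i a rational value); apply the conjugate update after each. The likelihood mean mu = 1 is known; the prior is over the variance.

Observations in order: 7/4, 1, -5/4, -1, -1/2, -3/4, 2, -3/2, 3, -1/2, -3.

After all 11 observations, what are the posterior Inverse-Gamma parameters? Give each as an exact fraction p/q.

alpha=49/6, beta=2293/96

obs 1: x=7/4 → posterior Inverse-Gamma(19/6, 187/96)
obs 2: x=1 → posterior Inverse-Gamma(11/3, 187/96)
obs 3: x=-5/4 → posterior Inverse-Gamma(25/6, 215/48)
obs 4: x=-1 → posterior Inverse-Gamma(14/3, 311/48)
obs 5: x=-1/2 → posterior Inverse-Gamma(31/6, 365/48)
obs 6: x=-3/4 → posterior Inverse-Gamma(17/3, 877/96)
obs 7: x=2 → posterior Inverse-Gamma(37/6, 925/96)
obs 8: x=-3/2 → posterior Inverse-Gamma(20/3, 1225/96)
obs 9: x=3 → posterior Inverse-Gamma(43/6, 1417/96)
obs 10: x=-1/2 → posterior Inverse-Gamma(23/3, 1525/96)
obs 11: x=-3 → posterior Inverse-Gamma(49/6, 2293/96)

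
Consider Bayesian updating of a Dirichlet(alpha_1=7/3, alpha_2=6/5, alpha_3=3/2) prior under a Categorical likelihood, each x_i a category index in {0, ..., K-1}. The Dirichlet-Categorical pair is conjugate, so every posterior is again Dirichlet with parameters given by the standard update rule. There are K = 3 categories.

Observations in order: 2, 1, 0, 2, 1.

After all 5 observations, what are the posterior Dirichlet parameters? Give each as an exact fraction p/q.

obs 1: x=2 → posterior Dirichlet(7/3, 6/5, 5/2)
obs 2: x=1 → posterior Dirichlet(7/3, 11/5, 5/2)
obs 3: x=0 → posterior Dirichlet(10/3, 11/5, 5/2)
obs 4: x=2 → posterior Dirichlet(10/3, 11/5, 7/2)
obs 5: x=1 → posterior Dirichlet(10/3, 16/5, 7/2)

alpha_1=10/3, alpha_2=16/5, alpha_3=7/2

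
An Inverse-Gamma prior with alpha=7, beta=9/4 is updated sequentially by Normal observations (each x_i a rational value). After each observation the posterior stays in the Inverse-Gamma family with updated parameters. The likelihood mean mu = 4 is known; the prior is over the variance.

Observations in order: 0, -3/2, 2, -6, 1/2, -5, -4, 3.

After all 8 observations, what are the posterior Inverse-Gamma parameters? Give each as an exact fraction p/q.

alpha=11, beta=313/2

obs 1: x=0 → posterior Inverse-Gamma(15/2, 41/4)
obs 2: x=-3/2 → posterior Inverse-Gamma(8, 203/8)
obs 3: x=2 → posterior Inverse-Gamma(17/2, 219/8)
obs 4: x=-6 → posterior Inverse-Gamma(9, 619/8)
obs 5: x=1/2 → posterior Inverse-Gamma(19/2, 167/2)
obs 6: x=-5 → posterior Inverse-Gamma(10, 124)
obs 7: x=-4 → posterior Inverse-Gamma(21/2, 156)
obs 8: x=3 → posterior Inverse-Gamma(11, 313/2)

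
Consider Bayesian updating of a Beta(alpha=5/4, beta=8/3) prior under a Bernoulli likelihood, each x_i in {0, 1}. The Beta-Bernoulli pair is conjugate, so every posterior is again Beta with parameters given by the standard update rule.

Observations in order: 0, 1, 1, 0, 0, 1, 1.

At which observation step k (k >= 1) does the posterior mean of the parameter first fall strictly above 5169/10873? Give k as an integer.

obs 1: x=0 → posterior Beta(5/4, 11/3)
obs 2: x=1 → posterior Beta(9/4, 11/3)
obs 3: x=1 → posterior Beta(13/4, 11/3)
obs 4: x=0 → posterior Beta(13/4, 14/3)
obs 5: x=0 → posterior Beta(13/4, 17/3)
obs 6: x=1 → posterior Beta(17/4, 17/3)
obs 7: x=1 → posterior Beta(21/4, 17/3)

k = 7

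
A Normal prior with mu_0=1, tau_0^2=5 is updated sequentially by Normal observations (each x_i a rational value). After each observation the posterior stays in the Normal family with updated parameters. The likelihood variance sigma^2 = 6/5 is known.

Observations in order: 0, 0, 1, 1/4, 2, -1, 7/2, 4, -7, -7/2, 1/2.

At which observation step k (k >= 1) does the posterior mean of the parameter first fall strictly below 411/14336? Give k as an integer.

obs 1: x=0 → posterior Normal(6/31, 30/31)
obs 2: x=0 → posterior Normal(3/28, 15/28)
obs 3: x=1 → posterior Normal(31/81, 10/27)
obs 4: x=1/4 → posterior Normal(149/424, 15/53)
obs 5: x=2 → posterior Normal(349/524, 30/131)
obs 6: x=-1 → posterior Normal(83/208, 5/26)
obs 7: x=7/2 → posterior Normal(599/724, 30/181)
obs 8: x=4 → posterior Normal(999/824, 15/103)
obs 9: x=-7 → posterior Normal(299/924, 10/77)
obs 10: x=-7/2 → posterior Normal(-51/1024, 15/128)
obs 11: x=1/2 → posterior Normal(-1/1124, 30/281)

k = 10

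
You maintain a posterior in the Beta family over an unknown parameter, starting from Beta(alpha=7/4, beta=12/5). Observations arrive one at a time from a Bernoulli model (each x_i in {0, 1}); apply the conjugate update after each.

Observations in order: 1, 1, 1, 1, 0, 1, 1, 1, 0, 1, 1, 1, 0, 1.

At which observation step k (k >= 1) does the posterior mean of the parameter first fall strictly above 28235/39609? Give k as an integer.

obs 1: x=1 → posterior Beta(11/4, 12/5)
obs 2: x=1 → posterior Beta(15/4, 12/5)
obs 3: x=1 → posterior Beta(19/4, 12/5)
obs 4: x=1 → posterior Beta(23/4, 12/5)
obs 5: x=0 → posterior Beta(23/4, 17/5)
obs 6: x=1 → posterior Beta(27/4, 17/5)
obs 7: x=1 → posterior Beta(31/4, 17/5)
obs 8: x=1 → posterior Beta(35/4, 17/5)
obs 9: x=0 → posterior Beta(35/4, 22/5)
obs 10: x=1 → posterior Beta(39/4, 22/5)
obs 11: x=1 → posterior Beta(43/4, 22/5)
obs 12: x=1 → posterior Beta(47/4, 22/5)
obs 13: x=0 → posterior Beta(47/4, 27/5)
obs 14: x=1 → posterior Beta(51/4, 27/5)

k = 8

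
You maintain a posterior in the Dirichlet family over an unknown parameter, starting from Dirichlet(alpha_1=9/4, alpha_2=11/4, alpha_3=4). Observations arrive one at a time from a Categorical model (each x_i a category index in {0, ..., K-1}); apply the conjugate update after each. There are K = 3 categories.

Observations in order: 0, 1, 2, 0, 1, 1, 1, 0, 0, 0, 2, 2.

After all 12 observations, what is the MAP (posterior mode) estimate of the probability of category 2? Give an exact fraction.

obs 1: x=0 → posterior Dirichlet(13/4, 11/4, 4)
obs 2: x=1 → posterior Dirichlet(13/4, 15/4, 4)
obs 3: x=2 → posterior Dirichlet(13/4, 15/4, 5)
obs 4: x=0 → posterior Dirichlet(17/4, 15/4, 5)
obs 5: x=1 → posterior Dirichlet(17/4, 19/4, 5)
obs 6: x=1 → posterior Dirichlet(17/4, 23/4, 5)
obs 7: x=1 → posterior Dirichlet(17/4, 27/4, 5)
obs 8: x=0 → posterior Dirichlet(21/4, 27/4, 5)
obs 9: x=0 → posterior Dirichlet(25/4, 27/4, 5)
obs 10: x=0 → posterior Dirichlet(29/4, 27/4, 5)
obs 11: x=2 → posterior Dirichlet(29/4, 27/4, 6)
obs 12: x=2 → posterior Dirichlet(29/4, 27/4, 7)

1/3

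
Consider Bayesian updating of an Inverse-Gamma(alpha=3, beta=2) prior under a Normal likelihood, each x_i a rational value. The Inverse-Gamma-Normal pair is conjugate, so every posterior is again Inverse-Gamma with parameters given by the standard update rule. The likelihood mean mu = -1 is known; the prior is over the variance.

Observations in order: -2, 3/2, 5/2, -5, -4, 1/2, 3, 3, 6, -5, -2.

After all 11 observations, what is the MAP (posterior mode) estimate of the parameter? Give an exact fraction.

obs 1: x=-2 → posterior Inverse-Gamma(7/2, 5/2)
obs 2: x=3/2 → posterior Inverse-Gamma(4, 45/8)
obs 3: x=5/2 → posterior Inverse-Gamma(9/2, 47/4)
obs 4: x=-5 → posterior Inverse-Gamma(5, 79/4)
obs 5: x=-4 → posterior Inverse-Gamma(11/2, 97/4)
obs 6: x=1/2 → posterior Inverse-Gamma(6, 203/8)
obs 7: x=3 → posterior Inverse-Gamma(13/2, 267/8)
obs 8: x=3 → posterior Inverse-Gamma(7, 331/8)
obs 9: x=6 → posterior Inverse-Gamma(15/2, 527/8)
obs 10: x=-5 → posterior Inverse-Gamma(8, 591/8)
obs 11: x=-2 → posterior Inverse-Gamma(17/2, 595/8)

595/76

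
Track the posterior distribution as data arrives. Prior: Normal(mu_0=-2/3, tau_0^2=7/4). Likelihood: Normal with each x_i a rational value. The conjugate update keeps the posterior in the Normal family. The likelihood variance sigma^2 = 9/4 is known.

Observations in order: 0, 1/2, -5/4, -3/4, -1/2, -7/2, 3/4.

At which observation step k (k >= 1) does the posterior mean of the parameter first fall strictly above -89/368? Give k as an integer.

k = 2

obs 1: x=0 → posterior Normal(-3/8, 63/64)
obs 2: x=1/2 → posterior Normal(-5/46, 63/92)
obs 3: x=-5/4 → posterior Normal(-3/8, 21/40)
obs 4: x=-3/4 → posterior Normal(-33/74, 63/148)
obs 5: x=-1/2 → posterior Normal(-5/11, 63/176)
obs 6: x=-7/2 → posterior Normal(-89/102, 21/68)
obs 7: x=3/4 → posterior Normal(-157/232, 63/232)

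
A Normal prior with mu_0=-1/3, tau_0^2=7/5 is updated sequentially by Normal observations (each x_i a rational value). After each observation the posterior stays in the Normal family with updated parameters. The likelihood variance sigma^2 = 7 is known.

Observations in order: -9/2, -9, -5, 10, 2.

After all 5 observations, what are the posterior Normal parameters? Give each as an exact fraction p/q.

obs 1: x=-9/2 → posterior Normal(-37/36, 7/6)
obs 2: x=-9 → posterior Normal(-13/6, 1)
obs 3: x=-5 → posterior Normal(-121/48, 7/8)
obs 4: x=10 → posterior Normal(-61/54, 7/9)
obs 5: x=2 → posterior Normal(-49/60, 7/10)

mu_0=-49/60, tau_0^2=7/10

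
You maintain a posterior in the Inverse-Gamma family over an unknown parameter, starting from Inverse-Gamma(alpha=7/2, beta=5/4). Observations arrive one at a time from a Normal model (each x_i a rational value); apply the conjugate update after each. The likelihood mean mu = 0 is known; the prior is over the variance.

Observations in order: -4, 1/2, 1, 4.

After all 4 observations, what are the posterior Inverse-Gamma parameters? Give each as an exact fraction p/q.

alpha=11/2, beta=143/8

obs 1: x=-4 → posterior Inverse-Gamma(4, 37/4)
obs 2: x=1/2 → posterior Inverse-Gamma(9/2, 75/8)
obs 3: x=1 → posterior Inverse-Gamma(5, 79/8)
obs 4: x=4 → posterior Inverse-Gamma(11/2, 143/8)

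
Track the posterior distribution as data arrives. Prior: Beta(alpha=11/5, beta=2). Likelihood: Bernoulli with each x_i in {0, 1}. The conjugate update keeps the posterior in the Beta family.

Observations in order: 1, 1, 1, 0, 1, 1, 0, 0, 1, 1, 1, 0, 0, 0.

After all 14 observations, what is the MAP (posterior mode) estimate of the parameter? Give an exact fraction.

obs 1: x=1 → posterior Beta(16/5, 2)
obs 2: x=1 → posterior Beta(21/5, 2)
obs 3: x=1 → posterior Beta(26/5, 2)
obs 4: x=0 → posterior Beta(26/5, 3)
obs 5: x=1 → posterior Beta(31/5, 3)
obs 6: x=1 → posterior Beta(36/5, 3)
obs 7: x=0 → posterior Beta(36/5, 4)
obs 8: x=0 → posterior Beta(36/5, 5)
obs 9: x=1 → posterior Beta(41/5, 5)
obs 10: x=1 → posterior Beta(46/5, 5)
obs 11: x=1 → posterior Beta(51/5, 5)
obs 12: x=0 → posterior Beta(51/5, 6)
obs 13: x=0 → posterior Beta(51/5, 7)
obs 14: x=0 → posterior Beta(51/5, 8)

46/81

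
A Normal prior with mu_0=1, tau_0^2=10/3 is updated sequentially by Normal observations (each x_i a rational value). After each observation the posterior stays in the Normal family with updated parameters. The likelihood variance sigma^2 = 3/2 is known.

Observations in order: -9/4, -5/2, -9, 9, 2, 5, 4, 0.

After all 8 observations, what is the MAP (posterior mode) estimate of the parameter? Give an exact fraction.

134/169

obs 1: x=-9/4 → posterior Normal(-36/29, 30/29)
obs 2: x=-5/2 → posterior Normal(-86/49, 30/49)
obs 3: x=-9 → posterior Normal(-266/69, 10/23)
obs 4: x=9 → posterior Normal(-86/89, 30/89)
obs 5: x=2 → posterior Normal(-46/109, 30/109)
obs 6: x=5 → posterior Normal(18/43, 10/43)
obs 7: x=4 → posterior Normal(134/149, 30/149)
obs 8: x=0 → posterior Normal(134/169, 30/169)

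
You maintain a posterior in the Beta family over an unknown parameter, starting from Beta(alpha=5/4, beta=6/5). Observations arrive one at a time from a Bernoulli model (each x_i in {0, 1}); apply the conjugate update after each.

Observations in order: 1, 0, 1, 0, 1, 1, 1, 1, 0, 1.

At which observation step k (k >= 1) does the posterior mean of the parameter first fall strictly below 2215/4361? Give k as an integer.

obs 1: x=1 → posterior Beta(9/4, 6/5)
obs 2: x=0 → posterior Beta(9/4, 11/5)
obs 3: x=1 → posterior Beta(13/4, 11/5)
obs 4: x=0 → posterior Beta(13/4, 16/5)
obs 5: x=1 → posterior Beta(17/4, 16/5)
obs 6: x=1 → posterior Beta(21/4, 16/5)
obs 7: x=1 → posterior Beta(25/4, 16/5)
obs 8: x=1 → posterior Beta(29/4, 16/5)
obs 9: x=0 → posterior Beta(29/4, 21/5)
obs 10: x=1 → posterior Beta(33/4, 21/5)

k = 2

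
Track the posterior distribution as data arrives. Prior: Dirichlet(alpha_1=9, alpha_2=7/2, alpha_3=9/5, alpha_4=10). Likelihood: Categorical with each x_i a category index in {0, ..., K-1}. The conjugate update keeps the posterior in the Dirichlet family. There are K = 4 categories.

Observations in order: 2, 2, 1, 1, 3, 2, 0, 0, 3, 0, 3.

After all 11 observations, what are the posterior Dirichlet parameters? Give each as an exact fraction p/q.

obs 1: x=2 → posterior Dirichlet(9, 7/2, 14/5, 10)
obs 2: x=2 → posterior Dirichlet(9, 7/2, 19/5, 10)
obs 3: x=1 → posterior Dirichlet(9, 9/2, 19/5, 10)
obs 4: x=1 → posterior Dirichlet(9, 11/2, 19/5, 10)
obs 5: x=3 → posterior Dirichlet(9, 11/2, 19/5, 11)
obs 6: x=2 → posterior Dirichlet(9, 11/2, 24/5, 11)
obs 7: x=0 → posterior Dirichlet(10, 11/2, 24/5, 11)
obs 8: x=0 → posterior Dirichlet(11, 11/2, 24/5, 11)
obs 9: x=3 → posterior Dirichlet(11, 11/2, 24/5, 12)
obs 10: x=0 → posterior Dirichlet(12, 11/2, 24/5, 12)
obs 11: x=3 → posterior Dirichlet(12, 11/2, 24/5, 13)

alpha_1=12, alpha_2=11/2, alpha_3=24/5, alpha_4=13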